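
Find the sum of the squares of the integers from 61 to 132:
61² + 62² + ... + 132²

Use ∑_{k=1}^{n} k² = n(n+1)(2n+1)/6, then subtract the first 60 terms.
∑_{k=1}^{132} k² = 132×133×265/6 = 775390
∑_{k=1}^{60} k² = 60×61×121/6 = 73810
∑_{k=61}^{132} k² = 775390 - 73810 = 701580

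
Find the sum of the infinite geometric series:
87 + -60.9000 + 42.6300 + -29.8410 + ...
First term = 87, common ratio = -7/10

For |r| < 1, S = a / (1 - r)
S = 87 / (1 - (-7/10))
S = 87 / (17/10)
S = 870/17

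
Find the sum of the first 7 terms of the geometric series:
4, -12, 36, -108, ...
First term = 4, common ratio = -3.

Sₙ = a(1 - rⁿ) / (1 - r)
S_7 = 4(1 - (-3)^7) / (1 - (-3))
S_7 = 4(1 - (-2187)) / (4)
S_7 = 2188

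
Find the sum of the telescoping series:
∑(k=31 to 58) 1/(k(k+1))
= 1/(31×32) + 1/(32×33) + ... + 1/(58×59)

Partial fractions: 1/(k(k+1)) = 1/k - 1/(k+1)
The series telescopes:
= (1/31 - 1/32) + (1/32 - 1/33) + ... + (1/58 - 1/59)
= 1/31 - 1/59
= 28/1829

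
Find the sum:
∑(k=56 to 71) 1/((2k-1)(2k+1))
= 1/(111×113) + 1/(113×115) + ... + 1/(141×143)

Partial fractions: 1/((2k-1)(2k+1)) = (1/2)[1/(2k-1) - 1/(2k+1)]
The series telescopes:
= (1/2)[1/111 - 1/143]
= 16/15873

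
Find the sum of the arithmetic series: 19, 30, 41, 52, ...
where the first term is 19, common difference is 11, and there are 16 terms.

Sₙ = n/2 × (first + last)
Last term = a + (n-1)d = 19 + (16-1)×11 = 184
S_16 = 16/2 × (19 + 184)
S_16 = 16/2 × 203 = 1624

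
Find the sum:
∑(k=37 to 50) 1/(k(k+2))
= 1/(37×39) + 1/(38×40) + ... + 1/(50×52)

Partial fractions: 1/(k(k+2)) = (1/2)[1/k - 1/(k+2)]
Telescoping leaves the first two and last two terms:
= (1/2)[1/37 + 1/38 - 1/51 - 1/52]
= 27041/3728712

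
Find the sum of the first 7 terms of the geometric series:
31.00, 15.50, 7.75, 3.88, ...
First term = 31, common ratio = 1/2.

Sₙ = a(1 - rⁿ) / (1 - r)
S_7 = 31(1 - (1/2)^7) / (1 - (1/2))
S_7 = 31(1 - (1/128)) / (1/2)
S_7 = 3937/64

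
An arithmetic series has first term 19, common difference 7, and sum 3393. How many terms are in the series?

Using S = n/2 × [2a + (n-1)d]
3393 = n/2 × [2(19) + (n-1)(7)]
3393 = n/2 × [38 + 7n - 7]
6786 = n × [31 + 7n]
7n² + (31)n - 6786 = 0
Discriminant: Δ = (31)² - 4(7)(-6786) = 961 + 190008 = 190969
√Δ = 437
n = [-(31) + √Δ] / (2·7) = (-31 + 437) / 14 = 406 / 14 = 29
(The negative root is discarded since n must be a positive integer.)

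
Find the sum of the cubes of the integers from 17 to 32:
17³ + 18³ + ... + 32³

Use ∑_{k=1}^{n} k³ = [n(n+1)/2]², then subtract the first 16 terms.
∑_{k=1}^{32} k³ = [32×33/2]² = 528² = 278784
∑_{k=1}^{16} k³ = [16×17/2]² = 136² = 18496
∑_{k=17}^{32} k³ = 278784 - 18496 = 260288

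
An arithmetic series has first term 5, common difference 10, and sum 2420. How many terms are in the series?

Using S = n/2 × [2a + (n-1)d]
2420 = n/2 × [2(5) + (n-1)(10)]
2420 = n/2 × [10 + 10n - 10]
4840 = n × [0 + 10n]
10n² + (0)n - 4840 = 0
Discriminant: Δ = (0)² - 4(10)(-4840) = 0 + 193600 = 193600
√Δ = 440
n = [-(0) + √Δ] / (2·10) = (0 + 440) / 20 = 440 / 20 = 22
(The negative root is discarded since n must be a positive integer.)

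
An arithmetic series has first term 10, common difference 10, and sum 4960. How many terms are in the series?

Using S = n/2 × [2a + (n-1)d]
4960 = n/2 × [2(10) + (n-1)(10)]
4960 = n/2 × [20 + 10n - 10]
9920 = n × [10 + 10n]
10n² + (10)n - 9920 = 0
Discriminant: Δ = (10)² - 4(10)(-9920) = 100 + 396800 = 396900
√Δ = 630
n = [-(10) + √Δ] / (2·10) = (-10 + 630) / 20 = 620 / 20 = 31
(The negative root is discarded since n must be a positive integer.)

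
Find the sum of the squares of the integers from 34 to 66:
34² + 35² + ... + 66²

Use ∑_{k=1}^{n} k² = n(n+1)(2n+1)/6, then subtract the first 33 terms.
∑_{k=1}^{66} k² = 66×67×133/6 = 98021
∑_{k=1}^{33} k² = 33×34×67/6 = 12529
∑_{k=34}^{66} k² = 98021 - 12529 = 85492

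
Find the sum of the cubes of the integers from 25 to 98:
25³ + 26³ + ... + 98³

Use ∑_{k=1}^{n} k³ = [n(n+1)/2]², then subtract the first 24 terms.
∑_{k=1}^{98} k³ = [98×99/2]² = 4851² = 23532201
∑_{k=1}^{24} k³ = [24×25/2]² = 300² = 90000
∑_{k=25}^{98} k³ = 23532201 - 90000 = 23442201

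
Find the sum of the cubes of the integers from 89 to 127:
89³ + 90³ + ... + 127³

Use ∑_{k=1}^{n} k³ = [n(n+1)/2]², then subtract the first 88 terms.
∑_{k=1}^{127} k³ = [127×128/2]² = 8128² = 66064384
∑_{k=1}^{88} k³ = [88×89/2]² = 3916² = 15335056
∑_{k=89}^{127} k³ = 66064384 - 15335056 = 50729328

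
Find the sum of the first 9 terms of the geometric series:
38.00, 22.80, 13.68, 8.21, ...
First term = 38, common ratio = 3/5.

Sₙ = a(1 - rⁿ) / (1 - r)
S_9 = 38(1 - (3/5)^9) / (1 - (3/5))
S_9 = 38(1 - (19683/1953125)) / (2/5)
S_9 = 36735398/390625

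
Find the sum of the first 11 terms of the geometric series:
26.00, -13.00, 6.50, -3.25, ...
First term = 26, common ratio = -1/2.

Sₙ = a(1 - rⁿ) / (1 - r)
S_11 = 26(1 - (-1/2)^11) / (1 - (-1/2))
S_11 = 26(1 - (-1/2048)) / (3/2)
S_11 = 8879/512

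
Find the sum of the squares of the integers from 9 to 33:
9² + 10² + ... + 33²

Use ∑_{k=1}^{n} k² = n(n+1)(2n+1)/6, then subtract the first 8 terms.
∑_{k=1}^{33} k² = 33×34×67/6 = 12529
∑_{k=1}^{8} k² = 8×9×17/6 = 204
∑_{k=9}^{33} k² = 12529 - 204 = 12325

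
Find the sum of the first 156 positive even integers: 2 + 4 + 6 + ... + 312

Sum of first n even numbers = n(n+1)
= 156×157
= 24492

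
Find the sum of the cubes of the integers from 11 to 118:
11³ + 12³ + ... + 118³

Use ∑_{k=1}^{n} k³ = [n(n+1)/2]², then subtract the first 10 terms.
∑_{k=1}^{118} k³ = [118×119/2]² = 7021² = 49294441
∑_{k=1}^{10} k³ = [10×11/2]² = 55² = 3025
∑_{k=11}^{118} k³ = 49294441 - 3025 = 49291416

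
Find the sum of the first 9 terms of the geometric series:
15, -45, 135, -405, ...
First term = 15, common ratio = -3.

Sₙ = a(1 - rⁿ) / (1 - r)
S_9 = 15(1 - (-3)^9) / (1 - (-3))
S_9 = 15(1 - (-19683)) / (4)
S_9 = 73815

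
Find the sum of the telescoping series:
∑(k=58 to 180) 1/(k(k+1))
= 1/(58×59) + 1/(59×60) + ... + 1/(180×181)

Partial fractions: 1/(k(k+1)) = 1/k - 1/(k+1)
The series telescopes:
= (1/58 - 1/59) + (1/59 - 1/60) + ... + (1/180 - 1/181)
= 1/58 - 1/181
= 123/10498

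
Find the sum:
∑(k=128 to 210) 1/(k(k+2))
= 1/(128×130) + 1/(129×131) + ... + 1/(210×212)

Partial fractions: 1/(k(k+2)) = (1/2)[1/k - 1/(k+2)]
Telescoping leaves the first two and last two terms:
= (1/2)[1/128 + 1/129 - 1/211 - 1/212]
= 1127887/369307392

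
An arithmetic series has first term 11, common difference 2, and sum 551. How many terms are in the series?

Using S = n/2 × [2a + (n-1)d]
551 = n/2 × [2(11) + (n-1)(2)]
551 = n/2 × [22 + 2n - 2]
1102 = n × [20 + 2n]
2n² + (20)n - 1102 = 0
Discriminant: Δ = (20)² - 4(2)(-1102) = 400 + 8816 = 9216
√Δ = 96
n = [-(20) + √Δ] / (2·2) = (-20 + 96) / 4 = 76 / 4 = 19
(The negative root is discarded since n must be a positive integer.)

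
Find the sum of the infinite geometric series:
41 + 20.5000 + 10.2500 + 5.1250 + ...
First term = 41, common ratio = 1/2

For |r| < 1, S = a / (1 - r)
S = 41 / (1 - (1/2))
S = 41 / (1/2)
S = 82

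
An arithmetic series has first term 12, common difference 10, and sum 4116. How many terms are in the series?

Using S = n/2 × [2a + (n-1)d]
4116 = n/2 × [2(12) + (n-1)(10)]
4116 = n/2 × [24 + 10n - 10]
8232 = n × [14 + 10n]
10n² + (14)n - 8232 = 0
Discriminant: Δ = (14)² - 4(10)(-8232) = 196 + 329280 = 329476
√Δ = 574
n = [-(14) + √Δ] / (2·10) = (-14 + 574) / 20 = 560 / 20 = 28
(The negative root is discarded since n must be a positive integer.)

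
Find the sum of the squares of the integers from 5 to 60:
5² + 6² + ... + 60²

Use ∑_{k=1}^{n} k² = n(n+1)(2n+1)/6, then subtract the first 4 terms.
∑_{k=1}^{60} k² = 60×61×121/6 = 73810
∑_{k=1}^{4} k² = 4×5×9/6 = 30
∑_{k=5}^{60} k² = 73810 - 30 = 73780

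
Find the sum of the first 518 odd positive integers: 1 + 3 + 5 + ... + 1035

Sum of first n odd numbers = n²
= 518²
= 268324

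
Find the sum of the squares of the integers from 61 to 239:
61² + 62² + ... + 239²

Use ∑_{k=1}^{n} k² = n(n+1)(2n+1)/6, then subtract the first 60 terms.
∑_{k=1}^{239} k² = 239×240×479/6 = 4579240
∑_{k=1}^{60} k² = 60×61×121/6 = 73810
∑_{k=61}^{239} k² = 4579240 - 73810 = 4505430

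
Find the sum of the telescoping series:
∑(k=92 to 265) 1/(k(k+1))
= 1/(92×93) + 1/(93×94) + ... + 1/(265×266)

Partial fractions: 1/(k(k+1)) = 1/k - 1/(k+1)
The series telescopes:
= (1/92 - 1/93) + (1/93 - 1/94) + ... + (1/265 - 1/266)
= 1/92 - 1/266
= 87/12236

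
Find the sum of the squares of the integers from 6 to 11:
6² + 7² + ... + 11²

Use ∑_{k=1}^{n} k² = n(n+1)(2n+1)/6, then subtract the first 5 terms.
∑_{k=1}^{11} k² = 11×12×23/6 = 506
∑_{k=1}^{5} k² = 5×6×11/6 = 55
∑_{k=6}^{11} k² = 506 - 55 = 451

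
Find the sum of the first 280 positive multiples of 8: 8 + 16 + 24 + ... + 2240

Factor out 8: = 8(1 + 2 + ... + 280) = 8 × n(n+1)/2
= 8 × 280×281/2
= 8 × 39340
= 314720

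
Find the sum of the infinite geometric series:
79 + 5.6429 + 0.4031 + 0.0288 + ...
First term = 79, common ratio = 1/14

For |r| < 1, S = a / (1 - r)
S = 79 / (1 - (1/14))
S = 79 / (13/14)
S = 1106/13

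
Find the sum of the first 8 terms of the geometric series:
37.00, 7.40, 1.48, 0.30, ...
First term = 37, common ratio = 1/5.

Sₙ = a(1 - rⁿ) / (1 - r)
S_8 = 37(1 - (1/5)^8) / (1 - (1/5))
S_8 = 37(1 - (1/390625)) / (4/5)
S_8 = 3613272/78125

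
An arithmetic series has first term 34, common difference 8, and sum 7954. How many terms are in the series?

Using S = n/2 × [2a + (n-1)d]
7954 = n/2 × [2(34) + (n-1)(8)]
7954 = n/2 × [68 + 8n - 8]
15908 = n × [60 + 8n]
8n² + (60)n - 15908 = 0
Discriminant: Δ = (60)² - 4(8)(-15908) = 3600 + 509056 = 512656
√Δ = 716
n = [-(60) + √Δ] / (2·8) = (-60 + 716) / 16 = 656 / 16 = 41
(The negative root is discarded since n must be a positive integer.)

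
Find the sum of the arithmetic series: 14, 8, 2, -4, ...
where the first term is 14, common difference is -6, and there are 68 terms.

Sₙ = n/2 × (first + last)
Last term = a + (n-1)d = 14 + (68-1)×(-6) = -388
S_68 = 68/2 × (14 + (-388))
S_68 = 68/2 × (-374) = -12716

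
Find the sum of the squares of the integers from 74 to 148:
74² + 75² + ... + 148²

Use ∑_{k=1}^{n} k² = n(n+1)(2n+1)/6, then subtract the first 73 terms.
∑_{k=1}^{148} k² = 148×149×297/6 = 1091574
∑_{k=1}^{73} k² = 73×74×147/6 = 132349
∑_{k=74}^{148} k² = 1091574 - 132349 = 959225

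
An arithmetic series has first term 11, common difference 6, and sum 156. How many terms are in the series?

Using S = n/2 × [2a + (n-1)d]
156 = n/2 × [2(11) + (n-1)(6)]
156 = n/2 × [22 + 6n - 6]
312 = n × [16 + 6n]
6n² + (16)n - 312 = 0
Discriminant: Δ = (16)² - 4(6)(-312) = 256 + 7488 = 7744
√Δ = 88
n = [-(16) + √Δ] / (2·6) = (-16 + 88) / 12 = 72 / 12 = 6
(The negative root is discarded since n must be a positive integer.)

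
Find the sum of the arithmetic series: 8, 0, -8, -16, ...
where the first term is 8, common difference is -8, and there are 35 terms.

Sₙ = n/2 × (first + last)
Last term = a + (n-1)d = 8 + (35-1)×(-8) = -264
S_35 = 35/2 × (8 + (-264))
S_35 = 35/2 × (-256) = -4480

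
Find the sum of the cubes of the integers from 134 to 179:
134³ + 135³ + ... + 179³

Use ∑_{k=1}^{n} k³ = [n(n+1)/2]², then subtract the first 133 terms.
∑_{k=1}^{179} k³ = [179×180/2]² = 16110² = 259532100
∑_{k=1}^{133} k³ = [133×134/2]² = 8911² = 79405921
∑_{k=134}^{179} k³ = 259532100 - 79405921 = 180126179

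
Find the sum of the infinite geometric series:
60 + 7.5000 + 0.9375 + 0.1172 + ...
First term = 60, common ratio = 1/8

For |r| < 1, S = a / (1 - r)
S = 60 / (1 - (1/8))
S = 60 / (7/8)
S = 480/7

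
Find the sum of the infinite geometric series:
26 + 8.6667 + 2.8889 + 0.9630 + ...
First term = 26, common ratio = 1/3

For |r| < 1, S = a / (1 - r)
S = 26 / (1 - (1/3))
S = 26 / (2/3)
S = 39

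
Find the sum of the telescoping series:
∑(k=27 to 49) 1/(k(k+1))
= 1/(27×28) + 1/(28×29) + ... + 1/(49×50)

Partial fractions: 1/(k(k+1)) = 1/k - 1/(k+1)
The series telescopes:
= (1/27 - 1/28) + (1/28 - 1/29) + ... + (1/49 - 1/50)
= 1/27 - 1/50
= 23/1350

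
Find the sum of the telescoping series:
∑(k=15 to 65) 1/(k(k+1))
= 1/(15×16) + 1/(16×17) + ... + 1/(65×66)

Partial fractions: 1/(k(k+1)) = 1/k - 1/(k+1)
The series telescopes:
= (1/15 - 1/16) + (1/16 - 1/17) + ... + (1/65 - 1/66)
= 1/15 - 1/66
= 17/330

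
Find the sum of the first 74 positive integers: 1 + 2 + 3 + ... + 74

Formula: ∑k = n(n+1)/2
= 74×75/2
= 5550/2
= 2775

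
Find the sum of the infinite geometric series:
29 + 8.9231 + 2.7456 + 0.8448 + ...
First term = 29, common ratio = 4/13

For |r| < 1, S = a / (1 - r)
S = 29 / (1 - (4/13))
S = 29 / (9/13)
S = 377/9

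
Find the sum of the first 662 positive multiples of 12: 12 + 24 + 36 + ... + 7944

Factor out 12: = 12(1 + 2 + ... + 662) = 12 × n(n+1)/2
= 12 × 662×663/2
= 12 × 219453
= 2633436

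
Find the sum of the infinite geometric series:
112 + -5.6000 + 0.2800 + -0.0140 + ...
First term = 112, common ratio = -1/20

For |r| < 1, S = a / (1 - r)
S = 112 / (1 - (-1/20))
S = 112 / (21/20)
S = 320/3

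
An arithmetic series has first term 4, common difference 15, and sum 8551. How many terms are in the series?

Using S = n/2 × [2a + (n-1)d]
8551 = n/2 × [2(4) + (n-1)(15)]
8551 = n/2 × [8 + 15n - 15]
17102 = n × [-7 + 15n]
15n² + (-7)n - 17102 = 0
Discriminant: Δ = (-7)² - 4(15)(-17102) = 49 + 1026120 = 1026169
√Δ = 1013
n = [-(-7) + √Δ] / (2·15) = (7 + 1013) / 30 = 1020 / 30 = 34
(The negative root is discarded since n must be a positive integer.)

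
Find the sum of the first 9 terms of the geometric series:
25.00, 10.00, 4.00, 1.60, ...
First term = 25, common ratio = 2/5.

Sₙ = a(1 - rⁿ) / (1 - r)
S_9 = 25(1 - (2/5)^9) / (1 - (2/5))
S_9 = 25(1 - (512/1953125)) / (3/5)
S_9 = 650871/15625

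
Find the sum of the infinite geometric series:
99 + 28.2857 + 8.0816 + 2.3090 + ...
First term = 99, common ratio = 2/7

For |r| < 1, S = a / (1 - r)
S = 99 / (1 - (2/7))
S = 99 / (5/7)
S = 693/5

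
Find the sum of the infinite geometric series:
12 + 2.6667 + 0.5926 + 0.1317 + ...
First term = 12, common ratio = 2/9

For |r| < 1, S = a / (1 - r)
S = 12 / (1 - (2/9))
S = 12 / (7/9)
S = 108/7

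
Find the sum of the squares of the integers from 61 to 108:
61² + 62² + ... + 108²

Use ∑_{k=1}^{n} k² = n(n+1)(2n+1)/6, then subtract the first 60 terms.
∑_{k=1}^{108} k² = 108×109×217/6 = 425754
∑_{k=1}^{60} k² = 60×61×121/6 = 73810
∑_{k=61}^{108} k² = 425754 - 73810 = 351944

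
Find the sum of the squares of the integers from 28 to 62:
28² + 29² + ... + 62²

Use ∑_{k=1}^{n} k² = n(n+1)(2n+1)/6, then subtract the first 27 terms.
∑_{k=1}^{62} k² = 62×63×125/6 = 81375
∑_{k=1}^{27} k² = 27×28×55/6 = 6930
∑_{k=28}^{62} k² = 81375 - 6930 = 74445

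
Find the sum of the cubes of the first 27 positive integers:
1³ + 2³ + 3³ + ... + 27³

Formula: ∑k³ = [n(n+1)/2]²
= [27×28/2]²
= 378²
= 142884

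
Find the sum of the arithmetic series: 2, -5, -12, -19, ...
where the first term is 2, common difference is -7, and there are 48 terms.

Sₙ = n/2 × (first + last)
Last term = a + (n-1)d = 2 + (48-1)×(-7) = -327
S_48 = 48/2 × (2 + (-327))
S_48 = 48/2 × (-325) = -7800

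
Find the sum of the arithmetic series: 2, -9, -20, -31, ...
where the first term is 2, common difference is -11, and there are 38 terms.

Sₙ = n/2 × (first + last)
Last term = a + (n-1)d = 2 + (38-1)×(-11) = -405
S_38 = 38/2 × (2 + (-405))
S_38 = 38/2 × (-403) = -7657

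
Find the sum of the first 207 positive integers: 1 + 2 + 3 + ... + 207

Formula: ∑k = n(n+1)/2
= 207×208/2
= 43056/2
= 21528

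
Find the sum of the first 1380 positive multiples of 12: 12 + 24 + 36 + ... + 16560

Factor out 12: = 12(1 + 2 + ... + 1380) = 12 × n(n+1)/2
= 12 × 1380×1381/2
= 12 × 952890
= 11434680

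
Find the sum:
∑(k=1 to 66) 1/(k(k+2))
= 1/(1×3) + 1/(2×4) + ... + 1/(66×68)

Partial fractions: 1/(k(k+2)) = (1/2)[1/k - 1/(k+2)]
Telescoping leaves the first two and last two terms:
= (1/2)[1/1 + 1/2 - 1/67 - 1/68]
= 6699/9112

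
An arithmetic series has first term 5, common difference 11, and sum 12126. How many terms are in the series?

Using S = n/2 × [2a + (n-1)d]
12126 = n/2 × [2(5) + (n-1)(11)]
12126 = n/2 × [10 + 11n - 11]
24252 = n × [-1 + 11n]
11n² + (-1)n - 24252 = 0
Discriminant: Δ = (-1)² - 4(11)(-24252) = 1 + 1067088 = 1067089
√Δ = 1033
n = [-(-1) + √Δ] / (2·11) = (1 + 1033) / 22 = 1034 / 22 = 47
(The negative root is discarded since n must be a positive integer.)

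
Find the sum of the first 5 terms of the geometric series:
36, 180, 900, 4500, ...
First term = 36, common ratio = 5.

Sₙ = a(1 - rⁿ) / (1 - r)
S_5 = 36(1 - 5^5) / (1 - 5)
S_5 = 36(1 - 3125) / (-4)
S_5 = 28116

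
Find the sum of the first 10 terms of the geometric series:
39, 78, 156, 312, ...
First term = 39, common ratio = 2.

Sₙ = a(1 - rⁿ) / (1 - r)
S_10 = 39(1 - 2^10) / (1 - 2)
S_10 = 39(1 - 1024) / (-1)
S_10 = 39897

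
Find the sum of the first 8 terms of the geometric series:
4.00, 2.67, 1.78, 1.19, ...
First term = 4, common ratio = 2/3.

Sₙ = a(1 - rⁿ) / (1 - r)
S_8 = 4(1 - (2/3)^8) / (1 - (2/3))
S_8 = 4(1 - (256/6561)) / (1/3)
S_8 = 25220/2187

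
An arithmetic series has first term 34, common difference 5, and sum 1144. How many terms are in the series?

Using S = n/2 × [2a + (n-1)d]
1144 = n/2 × [2(34) + (n-1)(5)]
1144 = n/2 × [68 + 5n - 5]
2288 = n × [63 + 5n]
5n² + (63)n - 2288 = 0
Discriminant: Δ = (63)² - 4(5)(-2288) = 3969 + 45760 = 49729
√Δ = 223
n = [-(63) + √Δ] / (2·5) = (-63 + 223) / 10 = 160 / 10 = 16
(The negative root is discarded since n must be a positive integer.)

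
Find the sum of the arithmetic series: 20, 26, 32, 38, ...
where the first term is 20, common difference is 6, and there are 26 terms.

Sₙ = n/2 × (first + last)
Last term = a + (n-1)d = 20 + (26-1)×6 = 170
S_26 = 26/2 × (20 + 170)
S_26 = 26/2 × 190 = 2470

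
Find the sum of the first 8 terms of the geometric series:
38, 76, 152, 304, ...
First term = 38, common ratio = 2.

Sₙ = a(1 - rⁿ) / (1 - r)
S_8 = 38(1 - 2^8) / (1 - 2)
S_8 = 38(1 - 256) / (-1)
S_8 = 9690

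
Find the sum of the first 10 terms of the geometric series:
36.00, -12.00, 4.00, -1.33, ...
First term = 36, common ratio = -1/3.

Sₙ = a(1 - rⁿ) / (1 - r)
S_10 = 36(1 - (-1/3)^10) / (1 - (-1/3))
S_10 = 36(1 - (1/59049)) / (4/3)
S_10 = 59048/2187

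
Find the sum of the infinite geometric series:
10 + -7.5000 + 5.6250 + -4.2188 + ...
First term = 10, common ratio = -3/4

For |r| < 1, S = a / (1 - r)
S = 10 / (1 - (-3/4))
S = 10 / (7/4)
S = 40/7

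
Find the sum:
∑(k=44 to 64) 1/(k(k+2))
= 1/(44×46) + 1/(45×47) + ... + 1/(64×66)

Partial fractions: 1/(k(k+2)) = (1/2)[1/k - 1/(k+2)]
Telescoping leaves the first two and last two terms:
= (1/2)[1/44 + 1/45 - 1/65 - 1/66]
= 371/51480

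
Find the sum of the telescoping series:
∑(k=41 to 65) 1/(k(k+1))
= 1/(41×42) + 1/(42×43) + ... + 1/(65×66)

Partial fractions: 1/(k(k+1)) = 1/k - 1/(k+1)
The series telescopes:
= (1/41 - 1/42) + (1/42 - 1/43) + ... + (1/65 - 1/66)
= 1/41 - 1/66
= 25/2706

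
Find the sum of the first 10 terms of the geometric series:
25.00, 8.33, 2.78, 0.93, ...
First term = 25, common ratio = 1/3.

Sₙ = a(1 - rⁿ) / (1 - r)
S_10 = 25(1 - (1/3)^10) / (1 - (1/3))
S_10 = 25(1 - (1/59049)) / (2/3)
S_10 = 738100/19683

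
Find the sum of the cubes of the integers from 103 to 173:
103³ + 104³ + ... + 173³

Use ∑_{k=1}^{n} k³ = [n(n+1)/2]², then subtract the first 102 terms.
∑_{k=1}^{173} k³ = [173×174/2]² = 15051² = 226532601
∑_{k=1}^{102} k³ = [102×103/2]² = 5253² = 27594009
∑_{k=103}^{173} k³ = 226532601 - 27594009 = 198938592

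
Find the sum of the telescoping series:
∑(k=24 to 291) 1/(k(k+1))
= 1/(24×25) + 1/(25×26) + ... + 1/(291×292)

Partial fractions: 1/(k(k+1)) = 1/k - 1/(k+1)
The series telescopes:
= (1/24 - 1/25) + (1/25 - 1/26) + ... + (1/291 - 1/292)
= 1/24 - 1/292
= 67/1752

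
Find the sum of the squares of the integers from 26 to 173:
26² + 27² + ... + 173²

Use ∑_{k=1}^{n} k² = n(n+1)(2n+1)/6, then subtract the first 25 terms.
∑_{k=1}^{173} k² = 173×174×347/6 = 1740899
∑_{k=1}^{25} k² = 25×26×51/6 = 5525
∑_{k=26}^{173} k² = 1740899 - 5525 = 1735374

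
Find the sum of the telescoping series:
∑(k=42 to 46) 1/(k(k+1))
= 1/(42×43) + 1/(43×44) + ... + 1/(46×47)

Partial fractions: 1/(k(k+1)) = 1/k - 1/(k+1)
The series telescopes:
= (1/42 - 1/43) + (1/43 - 1/44) + ... + (1/46 - 1/47)
= 1/42 - 1/47
= 5/1974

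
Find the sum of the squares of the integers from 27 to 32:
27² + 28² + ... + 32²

Use ∑_{k=1}^{n} k² = n(n+1)(2n+1)/6, then subtract the first 26 terms.
∑_{k=1}^{32} k² = 32×33×65/6 = 11440
∑_{k=1}^{26} k² = 26×27×53/6 = 6201
∑_{k=27}^{32} k² = 11440 - 6201 = 5239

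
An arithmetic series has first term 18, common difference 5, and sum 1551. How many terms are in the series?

Using S = n/2 × [2a + (n-1)d]
1551 = n/2 × [2(18) + (n-1)(5)]
1551 = n/2 × [36 + 5n - 5]
3102 = n × [31 + 5n]
5n² + (31)n - 3102 = 0
Discriminant: Δ = (31)² - 4(5)(-3102) = 961 + 62040 = 63001
√Δ = 251
n = [-(31) + √Δ] / (2·5) = (-31 + 251) / 10 = 220 / 10 = 22
(The negative root is discarded since n must be a positive integer.)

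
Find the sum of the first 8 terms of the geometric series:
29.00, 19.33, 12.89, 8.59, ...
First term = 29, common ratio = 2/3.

Sₙ = a(1 - rⁿ) / (1 - r)
S_8 = 29(1 - (2/3)^8) / (1 - (2/3))
S_8 = 29(1 - (256/6561)) / (1/3)
S_8 = 182845/2187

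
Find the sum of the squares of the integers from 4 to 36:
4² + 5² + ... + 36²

Use ∑_{k=1}^{n} k² = n(n+1)(2n+1)/6, then subtract the first 3 terms.
∑_{k=1}^{36} k² = 36×37×73/6 = 16206
∑_{k=1}^{3} k² = 3×4×7/6 = 14
∑_{k=4}^{36} k² = 16206 - 14 = 16192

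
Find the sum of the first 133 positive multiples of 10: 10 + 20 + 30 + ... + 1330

Factor out 10: = 10(1 + 2 + ... + 133) = 10 × n(n+1)/2
= 10 × 133×134/2
= 10 × 8911
= 89110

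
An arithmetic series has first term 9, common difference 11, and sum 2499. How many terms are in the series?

Using S = n/2 × [2a + (n-1)d]
2499 = n/2 × [2(9) + (n-1)(11)]
2499 = n/2 × [18 + 11n - 11]
4998 = n × [7 + 11n]
11n² + (7)n - 4998 = 0
Discriminant: Δ = (7)² - 4(11)(-4998) = 49 + 219912 = 219961
√Δ = 469
n = [-(7) + √Δ] / (2·11) = (-7 + 469) / 22 = 462 / 22 = 21
(The negative root is discarded since n must be a positive integer.)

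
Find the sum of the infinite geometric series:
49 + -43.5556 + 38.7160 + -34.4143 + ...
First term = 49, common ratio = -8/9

For |r| < 1, S = a / (1 - r)
S = 49 / (1 - (-8/9))
S = 49 / (17/9)
S = 441/17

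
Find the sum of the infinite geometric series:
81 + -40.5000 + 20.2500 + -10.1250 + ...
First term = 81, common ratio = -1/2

For |r| < 1, S = a / (1 - r)
S = 81 / (1 - (-1/2))
S = 81 / (3/2)
S = 54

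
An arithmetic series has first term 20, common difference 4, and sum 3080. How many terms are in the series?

Using S = n/2 × [2a + (n-1)d]
3080 = n/2 × [2(20) + (n-1)(4)]
3080 = n/2 × [40 + 4n - 4]
6160 = n × [36 + 4n]
4n² + (36)n - 6160 = 0
Discriminant: Δ = (36)² - 4(4)(-6160) = 1296 + 98560 = 99856
√Δ = 316
n = [-(36) + √Δ] / (2·4) = (-36 + 316) / 8 = 280 / 8 = 35
(The negative root is discarded since n must be a positive integer.)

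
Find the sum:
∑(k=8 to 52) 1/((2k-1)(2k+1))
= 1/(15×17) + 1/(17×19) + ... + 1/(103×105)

Partial fractions: 1/((2k-1)(2k+1)) = (1/2)[1/(2k-1) - 1/(2k+1)]
The series telescopes:
= (1/2)[1/15 - 1/105]
= 1/35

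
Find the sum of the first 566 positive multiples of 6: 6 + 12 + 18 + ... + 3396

Factor out 6: = 6(1 + 2 + ... + 566) = 6 × n(n+1)/2
= 6 × 566×567/2
= 6 × 160461
= 962766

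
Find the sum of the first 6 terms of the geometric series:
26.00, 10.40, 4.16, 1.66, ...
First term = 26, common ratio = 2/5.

Sₙ = a(1 - rⁿ) / (1 - r)
S_6 = 26(1 - (2/5)^6) / (1 - (2/5))
S_6 = 26(1 - (64/15625)) / (3/5)
S_6 = 134862/3125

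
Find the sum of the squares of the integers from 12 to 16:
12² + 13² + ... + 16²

Use ∑_{k=1}^{n} k² = n(n+1)(2n+1)/6, then subtract the first 11 terms.
∑_{k=1}^{16} k² = 16×17×33/6 = 1496
∑_{k=1}^{11} k² = 11×12×23/6 = 506
∑_{k=12}^{16} k² = 1496 - 506 = 990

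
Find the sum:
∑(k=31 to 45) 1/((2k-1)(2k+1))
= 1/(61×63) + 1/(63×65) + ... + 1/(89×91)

Partial fractions: 1/((2k-1)(2k+1)) = (1/2)[1/(2k-1) - 1/(2k+1)]
The series telescopes:
= (1/2)[1/61 - 1/91]
= 15/5551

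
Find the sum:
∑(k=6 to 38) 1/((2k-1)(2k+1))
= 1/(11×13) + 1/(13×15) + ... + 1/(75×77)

Partial fractions: 1/((2k-1)(2k+1)) = (1/2)[1/(2k-1) - 1/(2k+1)]
The series telescopes:
= (1/2)[1/11 - 1/77]
= 3/77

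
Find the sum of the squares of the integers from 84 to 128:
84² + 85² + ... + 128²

Use ∑_{k=1}^{n} k² = n(n+1)(2n+1)/6, then subtract the first 83 terms.
∑_{k=1}^{128} k² = 128×129×257/6 = 707264
∑_{k=1}^{83} k² = 83×84×167/6 = 194054
∑_{k=84}^{128} k² = 707264 - 194054 = 513210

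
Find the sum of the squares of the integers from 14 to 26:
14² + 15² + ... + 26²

Use ∑_{k=1}^{n} k² = n(n+1)(2n+1)/6, then subtract the first 13 terms.
∑_{k=1}^{26} k² = 26×27×53/6 = 6201
∑_{k=1}^{13} k² = 13×14×27/6 = 819
∑_{k=14}^{26} k² = 6201 - 819 = 5382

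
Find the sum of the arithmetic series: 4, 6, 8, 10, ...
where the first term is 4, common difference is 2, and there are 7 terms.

Sₙ = n/2 × (first + last)
Last term = a + (n-1)d = 4 + (7-1)×2 = 16
S_7 = 7/2 × (4 + 16)
S_7 = 7/2 × 20 = 70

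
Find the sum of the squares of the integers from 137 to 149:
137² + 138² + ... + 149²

Use ∑_{k=1}^{n} k² = n(n+1)(2n+1)/6, then subtract the first 136 terms.
∑_{k=1}^{149} k² = 149×150×299/6 = 1113775
∑_{k=1}^{136} k² = 136×137×273/6 = 847756
∑_{k=137}^{149} k² = 1113775 - 847756 = 266019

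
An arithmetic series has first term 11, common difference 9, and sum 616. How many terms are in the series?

Using S = n/2 × [2a + (n-1)d]
616 = n/2 × [2(11) + (n-1)(9)]
616 = n/2 × [22 + 9n - 9]
1232 = n × [13 + 9n]
9n² + (13)n - 1232 = 0
Discriminant: Δ = (13)² - 4(9)(-1232) = 169 + 44352 = 44521
√Δ = 211
n = [-(13) + √Δ] / (2·9) = (-13 + 211) / 18 = 198 / 18 = 11
(The negative root is discarded since n must be a positive integer.)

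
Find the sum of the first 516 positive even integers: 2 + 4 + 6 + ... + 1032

Sum of first n even numbers = n(n+1)
= 516×517
= 266772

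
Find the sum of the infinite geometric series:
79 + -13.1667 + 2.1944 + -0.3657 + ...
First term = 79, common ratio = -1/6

For |r| < 1, S = a / (1 - r)
S = 79 / (1 - (-1/6))
S = 79 / (7/6)
S = 474/7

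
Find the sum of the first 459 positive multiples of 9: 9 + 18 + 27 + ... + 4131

Factor out 9: = 9(1 + 2 + ... + 459) = 9 × n(n+1)/2
= 9 × 459×460/2
= 9 × 105570
= 950130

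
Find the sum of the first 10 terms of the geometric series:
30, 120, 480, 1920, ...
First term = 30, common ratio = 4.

Sₙ = a(1 - rⁿ) / (1 - r)
S_10 = 30(1 - 4^10) / (1 - 4)
S_10 = 30(1 - 1048576) / (-3)
S_10 = 10485750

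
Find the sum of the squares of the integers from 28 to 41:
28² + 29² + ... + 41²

Use ∑_{k=1}^{n} k² = n(n+1)(2n+1)/6, then subtract the first 27 terms.
∑_{k=1}^{41} k² = 41×42×83/6 = 23821
∑_{k=1}^{27} k² = 27×28×55/6 = 6930
∑_{k=28}^{41} k² = 23821 - 6930 = 16891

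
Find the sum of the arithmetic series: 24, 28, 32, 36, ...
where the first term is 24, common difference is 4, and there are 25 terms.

Sₙ = n/2 × (first + last)
Last term = a + (n-1)d = 24 + (25-1)×4 = 120
S_25 = 25/2 × (24 + 120)
S_25 = 25/2 × 144 = 1800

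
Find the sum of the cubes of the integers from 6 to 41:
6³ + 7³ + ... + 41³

Use ∑_{k=1}^{n} k³ = [n(n+1)/2]², then subtract the first 5 terms.
∑_{k=1}^{41} k³ = [41×42/2]² = 861² = 741321
∑_{k=1}^{5} k³ = [5×6/2]² = 15² = 225
∑_{k=6}^{41} k³ = 741321 - 225 = 741096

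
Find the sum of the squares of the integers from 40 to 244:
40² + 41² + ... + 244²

Use ∑_{k=1}^{n} k² = n(n+1)(2n+1)/6, then subtract the first 39 terms.
∑_{k=1}^{244} k² = 244×245×489/6 = 4872070
∑_{k=1}^{39} k² = 39×40×79/6 = 20540
∑_{k=40}^{244} k² = 4872070 - 20540 = 4851530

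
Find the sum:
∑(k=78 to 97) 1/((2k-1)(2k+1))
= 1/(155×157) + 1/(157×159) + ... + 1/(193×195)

Partial fractions: 1/((2k-1)(2k+1)) = (1/2)[1/(2k-1) - 1/(2k+1)]
The series telescopes:
= (1/2)[1/155 - 1/195]
= 4/6045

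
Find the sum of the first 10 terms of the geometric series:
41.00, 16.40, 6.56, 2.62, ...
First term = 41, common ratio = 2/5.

Sₙ = a(1 - rⁿ) / (1 - r)
S_10 = 41(1 - (2/5)^10) / (1 - (2/5))
S_10 = 41(1 - (1024/9765625)) / (3/5)
S_10 = 133449547/1953125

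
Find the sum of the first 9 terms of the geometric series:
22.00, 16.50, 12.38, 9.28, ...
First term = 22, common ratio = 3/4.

Sₙ = a(1 - rⁿ) / (1 - r)
S_9 = 22(1 - (3/4)^9) / (1 - (3/4))
S_9 = 22(1 - (19683/262144)) / (1/4)
S_9 = 2667071/32768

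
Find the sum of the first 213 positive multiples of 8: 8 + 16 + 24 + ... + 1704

Factor out 8: = 8(1 + 2 + ... + 213) = 8 × n(n+1)/2
= 8 × 213×214/2
= 8 × 22791
= 182328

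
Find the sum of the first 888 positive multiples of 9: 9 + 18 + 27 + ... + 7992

Factor out 9: = 9(1 + 2 + ... + 888) = 9 × n(n+1)/2
= 9 × 888×889/2
= 9 × 394716
= 3552444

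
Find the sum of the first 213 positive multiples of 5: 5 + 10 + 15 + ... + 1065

Factor out 5: = 5(1 + 2 + ... + 213) = 5 × n(n+1)/2
= 5 × 213×214/2
= 5 × 22791
= 113955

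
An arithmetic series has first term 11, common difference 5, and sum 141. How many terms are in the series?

Using S = n/2 × [2a + (n-1)d]
141 = n/2 × [2(11) + (n-1)(5)]
141 = n/2 × [22 + 5n - 5]
282 = n × [17 + 5n]
5n² + (17)n - 282 = 0
Discriminant: Δ = (17)² - 4(5)(-282) = 289 + 5640 = 5929
√Δ = 77
n = [-(17) + √Δ] / (2·5) = (-17 + 77) / 10 = 60 / 10 = 6
(The negative root is discarded since n must be a positive integer.)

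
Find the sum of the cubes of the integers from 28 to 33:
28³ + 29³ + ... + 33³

Use ∑_{k=1}^{n} k³ = [n(n+1)/2]², then subtract the first 27 terms.
∑_{k=1}^{33} k³ = [33×34/2]² = 561² = 314721
∑_{k=1}^{27} k³ = [27×28/2]² = 378² = 142884
∑_{k=28}^{33} k³ = 314721 - 142884 = 171837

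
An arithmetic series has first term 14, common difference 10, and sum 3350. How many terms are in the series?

Using S = n/2 × [2a + (n-1)d]
3350 = n/2 × [2(14) + (n-1)(10)]
3350 = n/2 × [28 + 10n - 10]
6700 = n × [18 + 10n]
10n² + (18)n - 6700 = 0
Discriminant: Δ = (18)² - 4(10)(-6700) = 324 + 268000 = 268324
√Δ = 518
n = [-(18) + √Δ] / (2·10) = (-18 + 518) / 20 = 500 / 20 = 25
(The negative root is discarded since n must be a positive integer.)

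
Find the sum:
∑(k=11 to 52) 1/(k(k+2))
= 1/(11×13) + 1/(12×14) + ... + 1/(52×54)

Partial fractions: 1/(k(k+2)) = (1/2)[1/k - 1/(k+2)]
Telescoping leaves the first two and last two terms:
= (1/2)[1/11 + 1/12 - 1/53 - 1/54]
= 8617/125928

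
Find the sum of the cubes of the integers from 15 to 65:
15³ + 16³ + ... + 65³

Use ∑_{k=1}^{n} k³ = [n(n+1)/2]², then subtract the first 14 terms.
∑_{k=1}^{65} k³ = [65×66/2]² = 2145² = 4601025
∑_{k=1}^{14} k³ = [14×15/2]² = 105² = 11025
∑_{k=15}^{65} k³ = 4601025 - 11025 = 4590000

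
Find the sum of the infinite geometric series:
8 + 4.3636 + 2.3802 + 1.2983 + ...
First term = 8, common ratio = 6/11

For |r| < 1, S = a / (1 - r)
S = 8 / (1 - (6/11))
S = 8 / (5/11)
S = 88/5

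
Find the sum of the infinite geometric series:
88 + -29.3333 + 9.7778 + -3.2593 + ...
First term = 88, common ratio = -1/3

For |r| < 1, S = a / (1 - r)
S = 88 / (1 - (-1/3))
S = 88 / (4/3)
S = 66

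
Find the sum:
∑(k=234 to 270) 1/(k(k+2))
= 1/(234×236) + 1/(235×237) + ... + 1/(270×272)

Partial fractions: 1/(k(k+2)) = (1/2)[1/k - 1/(k+2)]
Telescoping leaves the first two and last two terms:
= (1/2)[1/234 + 1/235 - 1/271 - 1/272]
= 2355679/4053422880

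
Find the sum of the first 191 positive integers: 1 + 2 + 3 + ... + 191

Formula: ∑k = n(n+1)/2
= 191×192/2
= 36672/2
= 18336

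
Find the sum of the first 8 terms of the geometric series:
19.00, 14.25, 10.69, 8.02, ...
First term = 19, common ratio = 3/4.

Sₙ = a(1 - rⁿ) / (1 - r)
S_8 = 19(1 - (3/4)^8) / (1 - (3/4))
S_8 = 19(1 - (6561/65536)) / (1/4)
S_8 = 1120525/16384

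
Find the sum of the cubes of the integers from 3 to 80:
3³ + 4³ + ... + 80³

Use ∑_{k=1}^{n} k³ = [n(n+1)/2]², then subtract the first 2 terms.
∑_{k=1}^{80} k³ = [80×81/2]² = 3240² = 10497600
∑_{k=1}^{2} k³ = [2×3/2]² = 3² = 9
∑_{k=3}^{80} k³ = 10497600 - 9 = 10497591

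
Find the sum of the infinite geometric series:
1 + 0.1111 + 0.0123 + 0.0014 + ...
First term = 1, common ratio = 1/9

For |r| < 1, S = a / (1 - r)
S = 1 / (1 - (1/9))
S = 1 / (8/9)
S = 9/8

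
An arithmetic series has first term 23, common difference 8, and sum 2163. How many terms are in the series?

Using S = n/2 × [2a + (n-1)d]
2163 = n/2 × [2(23) + (n-1)(8)]
2163 = n/2 × [46 + 8n - 8]
4326 = n × [38 + 8n]
8n² + (38)n - 4326 = 0
Discriminant: Δ = (38)² - 4(8)(-4326) = 1444 + 138432 = 139876
√Δ = 374
n = [-(38) + √Δ] / (2·8) = (-38 + 374) / 16 = 336 / 16 = 21
(The negative root is discarded since n must be a positive integer.)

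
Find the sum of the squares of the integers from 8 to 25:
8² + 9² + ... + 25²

Use ∑_{k=1}^{n} k² = n(n+1)(2n+1)/6, then subtract the first 7 terms.
∑_{k=1}^{25} k² = 25×26×51/6 = 5525
∑_{k=1}^{7} k² = 7×8×15/6 = 140
∑_{k=8}^{25} k² = 5525 - 140 = 5385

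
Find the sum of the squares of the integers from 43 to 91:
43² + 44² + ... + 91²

Use ∑_{k=1}^{n} k² = n(n+1)(2n+1)/6, then subtract the first 42 terms.
∑_{k=1}^{91} k² = 91×92×183/6 = 255346
∑_{k=1}^{42} k² = 42×43×85/6 = 25585
∑_{k=43}^{91} k² = 255346 - 25585 = 229761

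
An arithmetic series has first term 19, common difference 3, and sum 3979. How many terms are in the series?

Using S = n/2 × [2a + (n-1)d]
3979 = n/2 × [2(19) + (n-1)(3)]
3979 = n/2 × [38 + 3n - 3]
7958 = n × [35 + 3n]
3n² + (35)n - 7958 = 0
Discriminant: Δ = (35)² - 4(3)(-7958) = 1225 + 95496 = 96721
√Δ = 311
n = [-(35) + √Δ] / (2·3) = (-35 + 311) / 6 = 276 / 6 = 46
(The negative root is discarded since n must be a positive integer.)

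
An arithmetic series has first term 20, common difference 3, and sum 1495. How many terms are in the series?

Using S = n/2 × [2a + (n-1)d]
1495 = n/2 × [2(20) + (n-1)(3)]
1495 = n/2 × [40 + 3n - 3]
2990 = n × [37 + 3n]
3n² + (37)n - 2990 = 0
Discriminant: Δ = (37)² - 4(3)(-2990) = 1369 + 35880 = 37249
√Δ = 193
n = [-(37) + √Δ] / (2·3) = (-37 + 193) / 6 = 156 / 6 = 26
(The negative root is discarded since n must be a positive integer.)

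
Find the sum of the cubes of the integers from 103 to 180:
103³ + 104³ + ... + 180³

Use ∑_{k=1}^{n} k³ = [n(n+1)/2]², then subtract the first 102 terms.
∑_{k=1}^{180} k³ = [180×181/2]² = 16290² = 265364100
∑_{k=1}^{102} k³ = [102×103/2]² = 5253² = 27594009
∑_{k=103}^{180} k³ = 265364100 - 27594009 = 237770091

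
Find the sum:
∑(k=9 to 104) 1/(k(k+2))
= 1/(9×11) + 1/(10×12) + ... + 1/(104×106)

Partial fractions: 1/(k(k+2)) = (1/2)[1/k - 1/(k+2)]
Telescoping leaves the first two and last two terms:
= (1/2)[1/9 + 1/10 - 1/105 - 1/106]
= 1604/16695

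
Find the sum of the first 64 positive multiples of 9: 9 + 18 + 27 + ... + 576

Factor out 9: = 9(1 + 2 + ... + 64) = 9 × n(n+1)/2
= 9 × 64×65/2
= 9 × 2080
= 18720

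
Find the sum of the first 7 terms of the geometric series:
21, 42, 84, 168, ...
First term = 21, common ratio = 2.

Sₙ = a(1 - rⁿ) / (1 - r)
S_7 = 21(1 - 2^7) / (1 - 2)
S_7 = 21(1 - 128) / (-1)
S_7 = 2667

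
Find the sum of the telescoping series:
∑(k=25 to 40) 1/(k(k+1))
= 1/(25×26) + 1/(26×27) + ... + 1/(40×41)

Partial fractions: 1/(k(k+1)) = 1/k - 1/(k+1)
The series telescopes:
= (1/25 - 1/26) + (1/26 - 1/27) + ... + (1/40 - 1/41)
= 1/25 - 1/41
= 16/1025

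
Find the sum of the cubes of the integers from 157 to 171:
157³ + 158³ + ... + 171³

Use ∑_{k=1}^{n} k³ = [n(n+1)/2]², then subtract the first 156 terms.
∑_{k=1}^{171} k³ = [171×172/2]² = 14706² = 216266436
∑_{k=1}^{156} k³ = [156×157/2]² = 12246² = 149964516
∑_{k=157}^{171} k³ = 216266436 - 149964516 = 66301920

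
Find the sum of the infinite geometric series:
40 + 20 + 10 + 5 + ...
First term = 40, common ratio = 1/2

For |r| < 1, S = a / (1 - r)
S = 40 / (1 - (1/2))
S = 40 / (1/2)
S = 80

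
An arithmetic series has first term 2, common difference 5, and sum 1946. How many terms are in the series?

Using S = n/2 × [2a + (n-1)d]
1946 = n/2 × [2(2) + (n-1)(5)]
1946 = n/2 × [4 + 5n - 5]
3892 = n × [-1 + 5n]
5n² + (-1)n - 3892 = 0
Discriminant: Δ = (-1)² - 4(5)(-3892) = 1 + 77840 = 77841
√Δ = 279
n = [-(-1) + √Δ] / (2·5) = (1 + 279) / 10 = 280 / 10 = 28
(The negative root is discarded since n must be a positive integer.)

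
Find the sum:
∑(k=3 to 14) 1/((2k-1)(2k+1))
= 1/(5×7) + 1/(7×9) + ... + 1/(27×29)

Partial fractions: 1/((2k-1)(2k+1)) = (1/2)[1/(2k-1) - 1/(2k+1)]
The series telescopes:
= (1/2)[1/5 - 1/29]
= 12/145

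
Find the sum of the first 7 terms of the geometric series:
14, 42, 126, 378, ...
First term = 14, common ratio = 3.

Sₙ = a(1 - rⁿ) / (1 - r)
S_7 = 14(1 - 3^7) / (1 - 3)
S_7 = 14(1 - 2187) / (-2)
S_7 = 15302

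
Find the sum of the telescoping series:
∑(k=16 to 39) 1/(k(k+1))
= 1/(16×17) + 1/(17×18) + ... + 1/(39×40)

Partial fractions: 1/(k(k+1)) = 1/k - 1/(k+1)
The series telescopes:
= (1/16 - 1/17) + (1/17 - 1/18) + ... + (1/39 - 1/40)
= 1/16 - 1/40
= 3/80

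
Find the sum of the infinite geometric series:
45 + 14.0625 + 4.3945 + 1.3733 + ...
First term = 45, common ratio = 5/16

For |r| < 1, S = a / (1 - r)
S = 45 / (1 - (5/16))
S = 45 / (11/16)
S = 720/11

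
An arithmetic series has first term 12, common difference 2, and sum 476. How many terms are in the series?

Using S = n/2 × [2a + (n-1)d]
476 = n/2 × [2(12) + (n-1)(2)]
476 = n/2 × [24 + 2n - 2]
952 = n × [22 + 2n]
2n² + (22)n - 952 = 0
Discriminant: Δ = (22)² - 4(2)(-952) = 484 + 7616 = 8100
√Δ = 90
n = [-(22) + √Δ] / (2·2) = (-22 + 90) / 4 = 68 / 4 = 17
(The negative root is discarded since n must be a positive integer.)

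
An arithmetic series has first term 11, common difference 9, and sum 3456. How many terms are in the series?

Using S = n/2 × [2a + (n-1)d]
3456 = n/2 × [2(11) + (n-1)(9)]
3456 = n/2 × [22 + 9n - 9]
6912 = n × [13 + 9n]
9n² + (13)n - 6912 = 0
Discriminant: Δ = (13)² - 4(9)(-6912) = 169 + 248832 = 249001
√Δ = 499
n = [-(13) + √Δ] / (2·9) = (-13 + 499) / 18 = 486 / 18 = 27
(The negative root is discarded since n must be a positive integer.)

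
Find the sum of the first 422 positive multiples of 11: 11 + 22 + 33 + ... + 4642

Factor out 11: = 11(1 + 2 + ... + 422) = 11 × n(n+1)/2
= 11 × 422×423/2
= 11 × 89253
= 981783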